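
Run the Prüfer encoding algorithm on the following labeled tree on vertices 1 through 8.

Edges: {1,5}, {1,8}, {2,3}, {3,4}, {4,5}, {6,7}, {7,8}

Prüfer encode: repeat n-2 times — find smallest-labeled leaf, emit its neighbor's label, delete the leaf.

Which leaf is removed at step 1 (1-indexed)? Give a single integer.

Step 1: current leaves = {2,6}. Remove leaf 2 (neighbor: 3).

Answer: 2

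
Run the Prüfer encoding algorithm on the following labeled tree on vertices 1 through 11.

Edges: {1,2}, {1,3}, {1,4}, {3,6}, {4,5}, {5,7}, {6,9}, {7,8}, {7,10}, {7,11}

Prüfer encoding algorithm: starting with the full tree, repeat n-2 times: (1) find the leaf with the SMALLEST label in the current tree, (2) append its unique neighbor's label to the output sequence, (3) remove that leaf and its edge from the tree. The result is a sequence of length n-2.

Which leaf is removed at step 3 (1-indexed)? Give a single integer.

Answer: 9

Derivation:
Step 1: current leaves = {2,8,9,10,11}. Remove leaf 2 (neighbor: 1).
Step 2: current leaves = {8,9,10,11}. Remove leaf 8 (neighbor: 7).
Step 3: current leaves = {9,10,11}. Remove leaf 9 (neighbor: 6).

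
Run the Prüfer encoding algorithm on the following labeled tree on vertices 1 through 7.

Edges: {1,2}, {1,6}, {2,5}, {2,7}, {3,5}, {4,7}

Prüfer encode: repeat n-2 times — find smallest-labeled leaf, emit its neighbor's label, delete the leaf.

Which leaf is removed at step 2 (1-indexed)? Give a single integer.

Answer: 4

Derivation:
Step 1: current leaves = {3,4,6}. Remove leaf 3 (neighbor: 5).
Step 2: current leaves = {4,5,6}. Remove leaf 4 (neighbor: 7).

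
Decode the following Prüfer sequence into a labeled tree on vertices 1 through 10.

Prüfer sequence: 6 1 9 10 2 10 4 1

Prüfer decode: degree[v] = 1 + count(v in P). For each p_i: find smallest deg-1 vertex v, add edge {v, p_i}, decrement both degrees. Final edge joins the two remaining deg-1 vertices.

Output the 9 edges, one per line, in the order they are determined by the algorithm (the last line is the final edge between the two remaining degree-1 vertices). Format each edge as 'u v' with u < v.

Answer: 3 6
1 5
6 9
7 10
2 8
2 10
4 9
1 4
1 10

Derivation:
Initial degrees: {1:3, 2:2, 3:1, 4:2, 5:1, 6:2, 7:1, 8:1, 9:2, 10:3}
Step 1: smallest deg-1 vertex = 3, p_1 = 6. Add edge {3,6}. Now deg[3]=0, deg[6]=1.
Step 2: smallest deg-1 vertex = 5, p_2 = 1. Add edge {1,5}. Now deg[5]=0, deg[1]=2.
Step 3: smallest deg-1 vertex = 6, p_3 = 9. Add edge {6,9}. Now deg[6]=0, deg[9]=1.
Step 4: smallest deg-1 vertex = 7, p_4 = 10. Add edge {7,10}. Now deg[7]=0, deg[10]=2.
Step 5: smallest deg-1 vertex = 8, p_5 = 2. Add edge {2,8}. Now deg[8]=0, deg[2]=1.
Step 6: smallest deg-1 vertex = 2, p_6 = 10. Add edge {2,10}. Now deg[2]=0, deg[10]=1.
Step 7: smallest deg-1 vertex = 9, p_7 = 4. Add edge {4,9}. Now deg[9]=0, deg[4]=1.
Step 8: smallest deg-1 vertex = 4, p_8 = 1. Add edge {1,4}. Now deg[4]=0, deg[1]=1.
Final: two remaining deg-1 vertices are 1, 10. Add edge {1,10}.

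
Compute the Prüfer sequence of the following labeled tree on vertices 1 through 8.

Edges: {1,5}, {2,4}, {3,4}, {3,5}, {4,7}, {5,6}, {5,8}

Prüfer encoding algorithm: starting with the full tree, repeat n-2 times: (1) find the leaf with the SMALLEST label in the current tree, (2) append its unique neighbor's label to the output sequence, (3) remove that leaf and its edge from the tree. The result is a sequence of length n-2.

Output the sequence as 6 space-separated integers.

Step 1: leaves = {1,2,6,7,8}. Remove smallest leaf 1, emit neighbor 5.
Step 2: leaves = {2,6,7,8}. Remove smallest leaf 2, emit neighbor 4.
Step 3: leaves = {6,7,8}. Remove smallest leaf 6, emit neighbor 5.
Step 4: leaves = {7,8}. Remove smallest leaf 7, emit neighbor 4.
Step 5: leaves = {4,8}. Remove smallest leaf 4, emit neighbor 3.
Step 6: leaves = {3,8}. Remove smallest leaf 3, emit neighbor 5.
Done: 2 vertices remain (5, 8). Sequence = [5 4 5 4 3 5]

Answer: 5 4 5 4 3 5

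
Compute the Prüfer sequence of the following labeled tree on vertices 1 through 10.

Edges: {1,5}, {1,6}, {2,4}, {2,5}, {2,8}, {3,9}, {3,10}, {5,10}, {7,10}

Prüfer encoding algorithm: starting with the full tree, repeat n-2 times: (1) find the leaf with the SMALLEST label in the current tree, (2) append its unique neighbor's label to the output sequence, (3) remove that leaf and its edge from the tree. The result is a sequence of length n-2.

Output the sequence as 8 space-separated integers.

Answer: 2 1 5 10 2 5 10 3

Derivation:
Step 1: leaves = {4,6,7,8,9}. Remove smallest leaf 4, emit neighbor 2.
Step 2: leaves = {6,7,8,9}. Remove smallest leaf 6, emit neighbor 1.
Step 3: leaves = {1,7,8,9}. Remove smallest leaf 1, emit neighbor 5.
Step 4: leaves = {7,8,9}. Remove smallest leaf 7, emit neighbor 10.
Step 5: leaves = {8,9}. Remove smallest leaf 8, emit neighbor 2.
Step 6: leaves = {2,9}. Remove smallest leaf 2, emit neighbor 5.
Step 7: leaves = {5,9}. Remove smallest leaf 5, emit neighbor 10.
Step 8: leaves = {9,10}. Remove smallest leaf 9, emit neighbor 3.
Done: 2 vertices remain (3, 10). Sequence = [2 1 5 10 2 5 10 3]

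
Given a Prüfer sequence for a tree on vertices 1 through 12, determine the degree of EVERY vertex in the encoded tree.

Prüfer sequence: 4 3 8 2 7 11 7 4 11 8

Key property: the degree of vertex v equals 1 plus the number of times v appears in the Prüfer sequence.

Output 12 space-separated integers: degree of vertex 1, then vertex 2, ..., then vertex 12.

p_1 = 4: count[4] becomes 1
p_2 = 3: count[3] becomes 1
p_3 = 8: count[8] becomes 1
p_4 = 2: count[2] becomes 1
p_5 = 7: count[7] becomes 1
p_6 = 11: count[11] becomes 1
p_7 = 7: count[7] becomes 2
p_8 = 4: count[4] becomes 2
p_9 = 11: count[11] becomes 2
p_10 = 8: count[8] becomes 2
Degrees (1 + count): deg[1]=1+0=1, deg[2]=1+1=2, deg[3]=1+1=2, deg[4]=1+2=3, deg[5]=1+0=1, deg[6]=1+0=1, deg[7]=1+2=3, deg[8]=1+2=3, deg[9]=1+0=1, deg[10]=1+0=1, deg[11]=1+2=3, deg[12]=1+0=1

Answer: 1 2 2 3 1 1 3 3 1 1 3 1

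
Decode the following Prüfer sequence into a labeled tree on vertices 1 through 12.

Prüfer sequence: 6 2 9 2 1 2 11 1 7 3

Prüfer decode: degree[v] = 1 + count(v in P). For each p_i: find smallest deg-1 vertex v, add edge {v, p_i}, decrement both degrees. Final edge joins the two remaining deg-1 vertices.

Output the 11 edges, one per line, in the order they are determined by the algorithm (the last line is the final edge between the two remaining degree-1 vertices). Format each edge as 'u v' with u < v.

Answer: 4 6
2 5
6 9
2 8
1 9
2 10
2 11
1 11
1 7
3 7
3 12

Derivation:
Initial degrees: {1:3, 2:4, 3:2, 4:1, 5:1, 6:2, 7:2, 8:1, 9:2, 10:1, 11:2, 12:1}
Step 1: smallest deg-1 vertex = 4, p_1 = 6. Add edge {4,6}. Now deg[4]=0, deg[6]=1.
Step 2: smallest deg-1 vertex = 5, p_2 = 2. Add edge {2,5}. Now deg[5]=0, deg[2]=3.
Step 3: smallest deg-1 vertex = 6, p_3 = 9. Add edge {6,9}. Now deg[6]=0, deg[9]=1.
Step 4: smallest deg-1 vertex = 8, p_4 = 2. Add edge {2,8}. Now deg[8]=0, deg[2]=2.
Step 5: smallest deg-1 vertex = 9, p_5 = 1. Add edge {1,9}. Now deg[9]=0, deg[1]=2.
Step 6: smallest deg-1 vertex = 10, p_6 = 2. Add edge {2,10}. Now deg[10]=0, deg[2]=1.
Step 7: smallest deg-1 vertex = 2, p_7 = 11. Add edge {2,11}. Now deg[2]=0, deg[11]=1.
Step 8: smallest deg-1 vertex = 11, p_8 = 1. Add edge {1,11}. Now deg[11]=0, deg[1]=1.
Step 9: smallest deg-1 vertex = 1, p_9 = 7. Add edge {1,7}. Now deg[1]=0, deg[7]=1.
Step 10: smallest deg-1 vertex = 7, p_10 = 3. Add edge {3,7}. Now deg[7]=0, deg[3]=1.
Final: two remaining deg-1 vertices are 3, 12. Add edge {3,12}.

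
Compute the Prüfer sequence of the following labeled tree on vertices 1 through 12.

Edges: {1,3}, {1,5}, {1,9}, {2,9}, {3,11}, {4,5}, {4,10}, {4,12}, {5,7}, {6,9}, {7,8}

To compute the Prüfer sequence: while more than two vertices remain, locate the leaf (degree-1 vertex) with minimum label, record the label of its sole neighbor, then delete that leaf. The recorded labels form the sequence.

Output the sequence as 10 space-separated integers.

Step 1: leaves = {2,6,8,10,11,12}. Remove smallest leaf 2, emit neighbor 9.
Step 2: leaves = {6,8,10,11,12}. Remove smallest leaf 6, emit neighbor 9.
Step 3: leaves = {8,9,10,11,12}. Remove smallest leaf 8, emit neighbor 7.
Step 4: leaves = {7,9,10,11,12}. Remove smallest leaf 7, emit neighbor 5.
Step 5: leaves = {9,10,11,12}. Remove smallest leaf 9, emit neighbor 1.
Step 6: leaves = {10,11,12}. Remove smallest leaf 10, emit neighbor 4.
Step 7: leaves = {11,12}. Remove smallest leaf 11, emit neighbor 3.
Step 8: leaves = {3,12}. Remove smallest leaf 3, emit neighbor 1.
Step 9: leaves = {1,12}. Remove smallest leaf 1, emit neighbor 5.
Step 10: leaves = {5,12}. Remove smallest leaf 5, emit neighbor 4.
Done: 2 vertices remain (4, 12). Sequence = [9 9 7 5 1 4 3 1 5 4]

Answer: 9 9 7 5 1 4 3 1 5 4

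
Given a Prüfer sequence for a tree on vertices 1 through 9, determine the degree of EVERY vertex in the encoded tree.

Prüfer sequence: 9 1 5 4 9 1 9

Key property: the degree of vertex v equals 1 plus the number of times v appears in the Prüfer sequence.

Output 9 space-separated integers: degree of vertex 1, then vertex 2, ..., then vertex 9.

p_1 = 9: count[9] becomes 1
p_2 = 1: count[1] becomes 1
p_3 = 5: count[5] becomes 1
p_4 = 4: count[4] becomes 1
p_5 = 9: count[9] becomes 2
p_6 = 1: count[1] becomes 2
p_7 = 9: count[9] becomes 3
Degrees (1 + count): deg[1]=1+2=3, deg[2]=1+0=1, deg[3]=1+0=1, deg[4]=1+1=2, deg[5]=1+1=2, deg[6]=1+0=1, deg[7]=1+0=1, deg[8]=1+0=1, deg[9]=1+3=4

Answer: 3 1 1 2 2 1 1 1 4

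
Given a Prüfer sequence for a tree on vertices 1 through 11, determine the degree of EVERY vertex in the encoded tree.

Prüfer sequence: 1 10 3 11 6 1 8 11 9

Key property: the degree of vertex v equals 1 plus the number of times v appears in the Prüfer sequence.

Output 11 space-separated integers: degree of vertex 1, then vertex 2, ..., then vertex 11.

Answer: 3 1 2 1 1 2 1 2 2 2 3

Derivation:
p_1 = 1: count[1] becomes 1
p_2 = 10: count[10] becomes 1
p_3 = 3: count[3] becomes 1
p_4 = 11: count[11] becomes 1
p_5 = 6: count[6] becomes 1
p_6 = 1: count[1] becomes 2
p_7 = 8: count[8] becomes 1
p_8 = 11: count[11] becomes 2
p_9 = 9: count[9] becomes 1
Degrees (1 + count): deg[1]=1+2=3, deg[2]=1+0=1, deg[3]=1+1=2, deg[4]=1+0=1, deg[5]=1+0=1, deg[6]=1+1=2, deg[7]=1+0=1, deg[8]=1+1=2, deg[9]=1+1=2, deg[10]=1+1=2, deg[11]=1+2=3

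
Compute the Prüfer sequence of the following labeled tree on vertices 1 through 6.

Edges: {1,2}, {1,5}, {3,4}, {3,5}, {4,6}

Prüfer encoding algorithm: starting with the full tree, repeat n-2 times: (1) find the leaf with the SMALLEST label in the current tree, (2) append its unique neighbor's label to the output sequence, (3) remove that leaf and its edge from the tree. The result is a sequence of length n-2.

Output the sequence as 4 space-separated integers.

Step 1: leaves = {2,6}. Remove smallest leaf 2, emit neighbor 1.
Step 2: leaves = {1,6}. Remove smallest leaf 1, emit neighbor 5.
Step 3: leaves = {5,6}. Remove smallest leaf 5, emit neighbor 3.
Step 4: leaves = {3,6}. Remove smallest leaf 3, emit neighbor 4.
Done: 2 vertices remain (4, 6). Sequence = [1 5 3 4]

Answer: 1 5 3 4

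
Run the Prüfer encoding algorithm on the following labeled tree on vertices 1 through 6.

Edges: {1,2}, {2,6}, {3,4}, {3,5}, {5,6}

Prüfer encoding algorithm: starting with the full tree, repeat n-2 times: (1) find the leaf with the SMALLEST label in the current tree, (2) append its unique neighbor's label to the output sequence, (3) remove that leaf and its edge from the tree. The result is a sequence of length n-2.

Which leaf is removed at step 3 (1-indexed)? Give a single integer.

Step 1: current leaves = {1,4}. Remove leaf 1 (neighbor: 2).
Step 2: current leaves = {2,4}. Remove leaf 2 (neighbor: 6).
Step 3: current leaves = {4,6}. Remove leaf 4 (neighbor: 3).

Answer: 4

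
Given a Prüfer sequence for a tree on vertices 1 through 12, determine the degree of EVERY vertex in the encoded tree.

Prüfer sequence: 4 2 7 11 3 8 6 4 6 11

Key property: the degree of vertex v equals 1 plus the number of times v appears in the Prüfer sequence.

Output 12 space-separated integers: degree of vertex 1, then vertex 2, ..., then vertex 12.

p_1 = 4: count[4] becomes 1
p_2 = 2: count[2] becomes 1
p_3 = 7: count[7] becomes 1
p_4 = 11: count[11] becomes 1
p_5 = 3: count[3] becomes 1
p_6 = 8: count[8] becomes 1
p_7 = 6: count[6] becomes 1
p_8 = 4: count[4] becomes 2
p_9 = 6: count[6] becomes 2
p_10 = 11: count[11] becomes 2
Degrees (1 + count): deg[1]=1+0=1, deg[2]=1+1=2, deg[3]=1+1=2, deg[4]=1+2=3, deg[5]=1+0=1, deg[6]=1+2=3, deg[7]=1+1=2, deg[8]=1+1=2, deg[9]=1+0=1, deg[10]=1+0=1, deg[11]=1+2=3, deg[12]=1+0=1

Answer: 1 2 2 3 1 3 2 2 1 1 3 1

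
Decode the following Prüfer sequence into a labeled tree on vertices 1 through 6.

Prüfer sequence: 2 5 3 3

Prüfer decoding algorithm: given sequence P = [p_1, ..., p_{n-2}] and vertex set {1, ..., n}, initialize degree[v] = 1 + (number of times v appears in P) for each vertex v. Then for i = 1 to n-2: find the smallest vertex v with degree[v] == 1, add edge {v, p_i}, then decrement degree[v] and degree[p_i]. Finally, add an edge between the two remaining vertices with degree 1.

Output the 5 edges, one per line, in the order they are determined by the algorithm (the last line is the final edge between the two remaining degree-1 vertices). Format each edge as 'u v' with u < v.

Initial degrees: {1:1, 2:2, 3:3, 4:1, 5:2, 6:1}
Step 1: smallest deg-1 vertex = 1, p_1 = 2. Add edge {1,2}. Now deg[1]=0, deg[2]=1.
Step 2: smallest deg-1 vertex = 2, p_2 = 5. Add edge {2,5}. Now deg[2]=0, deg[5]=1.
Step 3: smallest deg-1 vertex = 4, p_3 = 3. Add edge {3,4}. Now deg[4]=0, deg[3]=2.
Step 4: smallest deg-1 vertex = 5, p_4 = 3. Add edge {3,5}. Now deg[5]=0, deg[3]=1.
Final: two remaining deg-1 vertices are 3, 6. Add edge {3,6}.

Answer: 1 2
2 5
3 4
3 5
3 6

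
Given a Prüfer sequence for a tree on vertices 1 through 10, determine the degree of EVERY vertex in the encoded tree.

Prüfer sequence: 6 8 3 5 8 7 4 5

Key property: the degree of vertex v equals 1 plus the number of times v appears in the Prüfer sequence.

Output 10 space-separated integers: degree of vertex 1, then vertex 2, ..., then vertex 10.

Answer: 1 1 2 2 3 2 2 3 1 1

Derivation:
p_1 = 6: count[6] becomes 1
p_2 = 8: count[8] becomes 1
p_3 = 3: count[3] becomes 1
p_4 = 5: count[5] becomes 1
p_5 = 8: count[8] becomes 2
p_6 = 7: count[7] becomes 1
p_7 = 4: count[4] becomes 1
p_8 = 5: count[5] becomes 2
Degrees (1 + count): deg[1]=1+0=1, deg[2]=1+0=1, deg[3]=1+1=2, deg[4]=1+1=2, deg[5]=1+2=3, deg[6]=1+1=2, deg[7]=1+1=2, deg[8]=1+2=3, deg[9]=1+0=1, deg[10]=1+0=1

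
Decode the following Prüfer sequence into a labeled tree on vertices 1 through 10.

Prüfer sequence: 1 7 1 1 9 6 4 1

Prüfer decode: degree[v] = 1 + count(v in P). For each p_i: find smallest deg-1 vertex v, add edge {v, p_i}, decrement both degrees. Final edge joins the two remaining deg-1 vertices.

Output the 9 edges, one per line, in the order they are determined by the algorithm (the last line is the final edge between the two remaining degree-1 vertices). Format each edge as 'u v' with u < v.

Initial degrees: {1:5, 2:1, 3:1, 4:2, 5:1, 6:2, 7:2, 8:1, 9:2, 10:1}
Step 1: smallest deg-1 vertex = 2, p_1 = 1. Add edge {1,2}. Now deg[2]=0, deg[1]=4.
Step 2: smallest deg-1 vertex = 3, p_2 = 7. Add edge {3,7}. Now deg[3]=0, deg[7]=1.
Step 3: smallest deg-1 vertex = 5, p_3 = 1. Add edge {1,5}. Now deg[5]=0, deg[1]=3.
Step 4: smallest deg-1 vertex = 7, p_4 = 1. Add edge {1,7}. Now deg[7]=0, deg[1]=2.
Step 5: smallest deg-1 vertex = 8, p_5 = 9. Add edge {8,9}. Now deg[8]=0, deg[9]=1.
Step 6: smallest deg-1 vertex = 9, p_6 = 6. Add edge {6,9}. Now deg[9]=0, deg[6]=1.
Step 7: smallest deg-1 vertex = 6, p_7 = 4. Add edge {4,6}. Now deg[6]=0, deg[4]=1.
Step 8: smallest deg-1 vertex = 4, p_8 = 1. Add edge {1,4}. Now deg[4]=0, deg[1]=1.
Final: two remaining deg-1 vertices are 1, 10. Add edge {1,10}.

Answer: 1 2
3 7
1 5
1 7
8 9
6 9
4 6
1 4
1 10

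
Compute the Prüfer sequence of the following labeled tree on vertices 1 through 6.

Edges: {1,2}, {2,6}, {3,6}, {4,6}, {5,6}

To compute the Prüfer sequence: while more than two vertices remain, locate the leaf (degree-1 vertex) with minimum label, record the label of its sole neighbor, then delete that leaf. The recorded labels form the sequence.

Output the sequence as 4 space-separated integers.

Answer: 2 6 6 6

Derivation:
Step 1: leaves = {1,3,4,5}. Remove smallest leaf 1, emit neighbor 2.
Step 2: leaves = {2,3,4,5}. Remove smallest leaf 2, emit neighbor 6.
Step 3: leaves = {3,4,5}. Remove smallest leaf 3, emit neighbor 6.
Step 4: leaves = {4,5}. Remove smallest leaf 4, emit neighbor 6.
Done: 2 vertices remain (5, 6). Sequence = [2 6 6 6]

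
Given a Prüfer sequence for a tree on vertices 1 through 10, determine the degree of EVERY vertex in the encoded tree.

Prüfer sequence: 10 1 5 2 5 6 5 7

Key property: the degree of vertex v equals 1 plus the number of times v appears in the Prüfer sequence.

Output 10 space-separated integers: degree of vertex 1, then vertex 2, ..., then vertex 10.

Answer: 2 2 1 1 4 2 2 1 1 2

Derivation:
p_1 = 10: count[10] becomes 1
p_2 = 1: count[1] becomes 1
p_3 = 5: count[5] becomes 1
p_4 = 2: count[2] becomes 1
p_5 = 5: count[5] becomes 2
p_6 = 6: count[6] becomes 1
p_7 = 5: count[5] becomes 3
p_8 = 7: count[7] becomes 1
Degrees (1 + count): deg[1]=1+1=2, deg[2]=1+1=2, deg[3]=1+0=1, deg[4]=1+0=1, deg[5]=1+3=4, deg[6]=1+1=2, deg[7]=1+1=2, deg[8]=1+0=1, deg[9]=1+0=1, deg[10]=1+1=2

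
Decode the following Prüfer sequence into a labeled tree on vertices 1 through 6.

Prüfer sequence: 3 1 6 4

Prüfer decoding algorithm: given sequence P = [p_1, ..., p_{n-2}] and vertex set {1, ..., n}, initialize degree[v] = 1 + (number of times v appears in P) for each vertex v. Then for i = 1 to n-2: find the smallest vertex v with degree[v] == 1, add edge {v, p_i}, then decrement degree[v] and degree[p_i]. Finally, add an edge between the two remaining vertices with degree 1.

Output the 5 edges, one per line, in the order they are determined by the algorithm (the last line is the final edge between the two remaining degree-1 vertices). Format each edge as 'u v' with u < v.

Initial degrees: {1:2, 2:1, 3:2, 4:2, 5:1, 6:2}
Step 1: smallest deg-1 vertex = 2, p_1 = 3. Add edge {2,3}. Now deg[2]=0, deg[3]=1.
Step 2: smallest deg-1 vertex = 3, p_2 = 1. Add edge {1,3}. Now deg[3]=0, deg[1]=1.
Step 3: smallest deg-1 vertex = 1, p_3 = 6. Add edge {1,6}. Now deg[1]=0, deg[6]=1.
Step 4: smallest deg-1 vertex = 5, p_4 = 4. Add edge {4,5}. Now deg[5]=0, deg[4]=1.
Final: two remaining deg-1 vertices are 4, 6. Add edge {4,6}.

Answer: 2 3
1 3
1 6
4 5
4 6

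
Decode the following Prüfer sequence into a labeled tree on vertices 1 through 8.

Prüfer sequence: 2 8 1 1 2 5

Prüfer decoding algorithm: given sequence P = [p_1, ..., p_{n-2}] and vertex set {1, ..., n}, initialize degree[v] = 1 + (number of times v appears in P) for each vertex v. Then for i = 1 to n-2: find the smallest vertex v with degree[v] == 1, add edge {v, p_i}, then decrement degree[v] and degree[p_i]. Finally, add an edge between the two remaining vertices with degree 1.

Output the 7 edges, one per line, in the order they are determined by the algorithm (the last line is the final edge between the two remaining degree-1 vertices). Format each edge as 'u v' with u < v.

Answer: 2 3
4 8
1 6
1 7
1 2
2 5
5 8

Derivation:
Initial degrees: {1:3, 2:3, 3:1, 4:1, 5:2, 6:1, 7:1, 8:2}
Step 1: smallest deg-1 vertex = 3, p_1 = 2. Add edge {2,3}. Now deg[3]=0, deg[2]=2.
Step 2: smallest deg-1 vertex = 4, p_2 = 8. Add edge {4,8}. Now deg[4]=0, deg[8]=1.
Step 3: smallest deg-1 vertex = 6, p_3 = 1. Add edge {1,6}. Now deg[6]=0, deg[1]=2.
Step 4: smallest deg-1 vertex = 7, p_4 = 1. Add edge {1,7}. Now deg[7]=0, deg[1]=1.
Step 5: smallest deg-1 vertex = 1, p_5 = 2. Add edge {1,2}. Now deg[1]=0, deg[2]=1.
Step 6: smallest deg-1 vertex = 2, p_6 = 5. Add edge {2,5}. Now deg[2]=0, deg[5]=1.
Final: two remaining deg-1 vertices are 5, 8. Add edge {5,8}.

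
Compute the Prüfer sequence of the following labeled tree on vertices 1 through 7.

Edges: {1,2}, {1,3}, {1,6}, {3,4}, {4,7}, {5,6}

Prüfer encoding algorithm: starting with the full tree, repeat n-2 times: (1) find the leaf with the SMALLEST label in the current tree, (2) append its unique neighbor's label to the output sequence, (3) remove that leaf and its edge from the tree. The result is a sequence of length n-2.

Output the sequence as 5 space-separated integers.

Answer: 1 6 1 3 4

Derivation:
Step 1: leaves = {2,5,7}. Remove smallest leaf 2, emit neighbor 1.
Step 2: leaves = {5,7}. Remove smallest leaf 5, emit neighbor 6.
Step 3: leaves = {6,7}. Remove smallest leaf 6, emit neighbor 1.
Step 4: leaves = {1,7}. Remove smallest leaf 1, emit neighbor 3.
Step 5: leaves = {3,7}. Remove smallest leaf 3, emit neighbor 4.
Done: 2 vertices remain (4, 7). Sequence = [1 6 1 3 4]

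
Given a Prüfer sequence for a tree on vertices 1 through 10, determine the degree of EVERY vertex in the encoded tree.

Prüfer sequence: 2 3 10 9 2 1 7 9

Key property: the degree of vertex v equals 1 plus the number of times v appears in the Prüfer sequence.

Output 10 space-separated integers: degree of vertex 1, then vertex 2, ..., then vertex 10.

p_1 = 2: count[2] becomes 1
p_2 = 3: count[3] becomes 1
p_3 = 10: count[10] becomes 1
p_4 = 9: count[9] becomes 1
p_5 = 2: count[2] becomes 2
p_6 = 1: count[1] becomes 1
p_7 = 7: count[7] becomes 1
p_8 = 9: count[9] becomes 2
Degrees (1 + count): deg[1]=1+1=2, deg[2]=1+2=3, deg[3]=1+1=2, deg[4]=1+0=1, deg[5]=1+0=1, deg[6]=1+0=1, deg[7]=1+1=2, deg[8]=1+0=1, deg[9]=1+2=3, deg[10]=1+1=2

Answer: 2 3 2 1 1 1 2 1 3 2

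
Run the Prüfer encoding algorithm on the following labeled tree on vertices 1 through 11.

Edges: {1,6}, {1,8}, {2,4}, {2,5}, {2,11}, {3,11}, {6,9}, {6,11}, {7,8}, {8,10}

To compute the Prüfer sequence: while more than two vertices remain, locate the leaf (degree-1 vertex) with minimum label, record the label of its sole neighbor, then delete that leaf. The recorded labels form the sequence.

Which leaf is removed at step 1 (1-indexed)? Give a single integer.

Step 1: current leaves = {3,4,5,7,9,10}. Remove leaf 3 (neighbor: 11).

Answer: 3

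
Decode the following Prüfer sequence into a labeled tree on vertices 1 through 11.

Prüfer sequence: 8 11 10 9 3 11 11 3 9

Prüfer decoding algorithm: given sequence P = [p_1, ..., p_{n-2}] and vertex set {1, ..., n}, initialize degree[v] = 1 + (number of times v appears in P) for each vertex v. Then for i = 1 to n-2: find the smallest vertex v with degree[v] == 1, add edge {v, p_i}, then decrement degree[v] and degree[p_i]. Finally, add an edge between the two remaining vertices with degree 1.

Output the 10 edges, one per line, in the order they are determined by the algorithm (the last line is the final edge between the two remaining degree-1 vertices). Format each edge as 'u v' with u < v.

Initial degrees: {1:1, 2:1, 3:3, 4:1, 5:1, 6:1, 7:1, 8:2, 9:3, 10:2, 11:4}
Step 1: smallest deg-1 vertex = 1, p_1 = 8. Add edge {1,8}. Now deg[1]=0, deg[8]=1.
Step 2: smallest deg-1 vertex = 2, p_2 = 11. Add edge {2,11}. Now deg[2]=0, deg[11]=3.
Step 3: smallest deg-1 vertex = 4, p_3 = 10. Add edge {4,10}. Now deg[4]=0, deg[10]=1.
Step 4: smallest deg-1 vertex = 5, p_4 = 9. Add edge {5,9}. Now deg[5]=0, deg[9]=2.
Step 5: smallest deg-1 vertex = 6, p_5 = 3. Add edge {3,6}. Now deg[6]=0, deg[3]=2.
Step 6: smallest deg-1 vertex = 7, p_6 = 11. Add edge {7,11}. Now deg[7]=0, deg[11]=2.
Step 7: smallest deg-1 vertex = 8, p_7 = 11. Add edge {8,11}. Now deg[8]=0, deg[11]=1.
Step 8: smallest deg-1 vertex = 10, p_8 = 3. Add edge {3,10}. Now deg[10]=0, deg[3]=1.
Step 9: smallest deg-1 vertex = 3, p_9 = 9. Add edge {3,9}. Now deg[3]=0, deg[9]=1.
Final: two remaining deg-1 vertices are 9, 11. Add edge {9,11}.

Answer: 1 8
2 11
4 10
5 9
3 6
7 11
8 11
3 10
3 9
9 11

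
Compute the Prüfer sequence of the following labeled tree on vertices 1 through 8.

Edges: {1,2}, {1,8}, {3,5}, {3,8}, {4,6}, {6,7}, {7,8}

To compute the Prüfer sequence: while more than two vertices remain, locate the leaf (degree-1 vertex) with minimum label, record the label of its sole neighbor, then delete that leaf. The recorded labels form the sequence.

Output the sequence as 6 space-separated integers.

Answer: 1 8 6 3 8 7

Derivation:
Step 1: leaves = {2,4,5}. Remove smallest leaf 2, emit neighbor 1.
Step 2: leaves = {1,4,5}. Remove smallest leaf 1, emit neighbor 8.
Step 3: leaves = {4,5}. Remove smallest leaf 4, emit neighbor 6.
Step 4: leaves = {5,6}. Remove smallest leaf 5, emit neighbor 3.
Step 5: leaves = {3,6}. Remove smallest leaf 3, emit neighbor 8.
Step 6: leaves = {6,8}. Remove smallest leaf 6, emit neighbor 7.
Done: 2 vertices remain (7, 8). Sequence = [1 8 6 3 8 7]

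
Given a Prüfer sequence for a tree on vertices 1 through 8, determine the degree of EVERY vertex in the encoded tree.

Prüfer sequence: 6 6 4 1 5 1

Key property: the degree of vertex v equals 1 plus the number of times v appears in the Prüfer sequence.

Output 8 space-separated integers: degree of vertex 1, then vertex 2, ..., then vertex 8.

p_1 = 6: count[6] becomes 1
p_2 = 6: count[6] becomes 2
p_3 = 4: count[4] becomes 1
p_4 = 1: count[1] becomes 1
p_5 = 5: count[5] becomes 1
p_6 = 1: count[1] becomes 2
Degrees (1 + count): deg[1]=1+2=3, deg[2]=1+0=1, deg[3]=1+0=1, deg[4]=1+1=2, deg[5]=1+1=2, deg[6]=1+2=3, deg[7]=1+0=1, deg[8]=1+0=1

Answer: 3 1 1 2 2 3 1 1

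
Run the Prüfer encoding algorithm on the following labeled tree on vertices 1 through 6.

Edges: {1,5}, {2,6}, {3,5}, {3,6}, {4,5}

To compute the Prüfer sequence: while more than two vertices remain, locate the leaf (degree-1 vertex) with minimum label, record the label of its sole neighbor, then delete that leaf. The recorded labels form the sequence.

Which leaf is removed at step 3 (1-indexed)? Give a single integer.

Answer: 4

Derivation:
Step 1: current leaves = {1,2,4}. Remove leaf 1 (neighbor: 5).
Step 2: current leaves = {2,4}. Remove leaf 2 (neighbor: 6).
Step 3: current leaves = {4,6}. Remove leaf 4 (neighbor: 5).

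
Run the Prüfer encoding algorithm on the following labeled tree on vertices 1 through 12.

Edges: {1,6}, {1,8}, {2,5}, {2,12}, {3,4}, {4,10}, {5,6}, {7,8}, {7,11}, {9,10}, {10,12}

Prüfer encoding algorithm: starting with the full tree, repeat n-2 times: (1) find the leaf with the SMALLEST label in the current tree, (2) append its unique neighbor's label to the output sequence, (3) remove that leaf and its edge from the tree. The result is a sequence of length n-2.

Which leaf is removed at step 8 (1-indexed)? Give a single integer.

Answer: 1

Derivation:
Step 1: current leaves = {3,9,11}. Remove leaf 3 (neighbor: 4).
Step 2: current leaves = {4,9,11}. Remove leaf 4 (neighbor: 10).
Step 3: current leaves = {9,11}. Remove leaf 9 (neighbor: 10).
Step 4: current leaves = {10,11}. Remove leaf 10 (neighbor: 12).
Step 5: current leaves = {11,12}. Remove leaf 11 (neighbor: 7).
Step 6: current leaves = {7,12}. Remove leaf 7 (neighbor: 8).
Step 7: current leaves = {8,12}. Remove leaf 8 (neighbor: 1).
Step 8: current leaves = {1,12}. Remove leaf 1 (neighbor: 6).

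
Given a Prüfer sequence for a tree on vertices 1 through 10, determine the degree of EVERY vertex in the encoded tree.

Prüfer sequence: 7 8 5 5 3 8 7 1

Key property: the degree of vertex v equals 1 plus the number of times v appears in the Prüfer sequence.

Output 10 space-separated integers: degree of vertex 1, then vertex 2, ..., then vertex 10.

Answer: 2 1 2 1 3 1 3 3 1 1

Derivation:
p_1 = 7: count[7] becomes 1
p_2 = 8: count[8] becomes 1
p_3 = 5: count[5] becomes 1
p_4 = 5: count[5] becomes 2
p_5 = 3: count[3] becomes 1
p_6 = 8: count[8] becomes 2
p_7 = 7: count[7] becomes 2
p_8 = 1: count[1] becomes 1
Degrees (1 + count): deg[1]=1+1=2, deg[2]=1+0=1, deg[3]=1+1=2, deg[4]=1+0=1, deg[5]=1+2=3, deg[6]=1+0=1, deg[7]=1+2=3, deg[8]=1+2=3, deg[9]=1+0=1, deg[10]=1+0=1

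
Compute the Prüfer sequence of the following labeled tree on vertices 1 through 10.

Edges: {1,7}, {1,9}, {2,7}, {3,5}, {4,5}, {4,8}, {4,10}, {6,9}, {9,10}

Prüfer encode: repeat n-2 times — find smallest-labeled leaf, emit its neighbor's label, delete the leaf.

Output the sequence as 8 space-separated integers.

Answer: 7 5 4 9 1 9 4 10

Derivation:
Step 1: leaves = {2,3,6,8}. Remove smallest leaf 2, emit neighbor 7.
Step 2: leaves = {3,6,7,8}. Remove smallest leaf 3, emit neighbor 5.
Step 3: leaves = {5,6,7,8}. Remove smallest leaf 5, emit neighbor 4.
Step 4: leaves = {6,7,8}. Remove smallest leaf 6, emit neighbor 9.
Step 5: leaves = {7,8}. Remove smallest leaf 7, emit neighbor 1.
Step 6: leaves = {1,8}. Remove smallest leaf 1, emit neighbor 9.
Step 7: leaves = {8,9}. Remove smallest leaf 8, emit neighbor 4.
Step 8: leaves = {4,9}. Remove smallest leaf 4, emit neighbor 10.
Done: 2 vertices remain (9, 10). Sequence = [7 5 4 9 1 9 4 10]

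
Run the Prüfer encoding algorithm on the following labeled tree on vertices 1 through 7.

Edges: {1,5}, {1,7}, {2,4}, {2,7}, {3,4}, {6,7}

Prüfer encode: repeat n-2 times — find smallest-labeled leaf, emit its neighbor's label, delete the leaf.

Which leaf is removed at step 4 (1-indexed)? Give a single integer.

Answer: 5

Derivation:
Step 1: current leaves = {3,5,6}. Remove leaf 3 (neighbor: 4).
Step 2: current leaves = {4,5,6}. Remove leaf 4 (neighbor: 2).
Step 3: current leaves = {2,5,6}. Remove leaf 2 (neighbor: 7).
Step 4: current leaves = {5,6}. Remove leaf 5 (neighbor: 1).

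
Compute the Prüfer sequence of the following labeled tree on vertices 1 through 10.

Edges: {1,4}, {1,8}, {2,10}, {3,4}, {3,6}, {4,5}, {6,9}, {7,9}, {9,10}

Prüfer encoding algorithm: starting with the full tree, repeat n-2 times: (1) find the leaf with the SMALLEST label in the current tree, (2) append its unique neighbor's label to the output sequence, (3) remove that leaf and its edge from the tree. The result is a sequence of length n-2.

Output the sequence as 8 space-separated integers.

Step 1: leaves = {2,5,7,8}. Remove smallest leaf 2, emit neighbor 10.
Step 2: leaves = {5,7,8,10}. Remove smallest leaf 5, emit neighbor 4.
Step 3: leaves = {7,8,10}. Remove smallest leaf 7, emit neighbor 9.
Step 4: leaves = {8,10}. Remove smallest leaf 8, emit neighbor 1.
Step 5: leaves = {1,10}. Remove smallest leaf 1, emit neighbor 4.
Step 6: leaves = {4,10}. Remove smallest leaf 4, emit neighbor 3.
Step 7: leaves = {3,10}. Remove smallest leaf 3, emit neighbor 6.
Step 8: leaves = {6,10}. Remove smallest leaf 6, emit neighbor 9.
Done: 2 vertices remain (9, 10). Sequence = [10 4 9 1 4 3 6 9]

Answer: 10 4 9 1 4 3 6 9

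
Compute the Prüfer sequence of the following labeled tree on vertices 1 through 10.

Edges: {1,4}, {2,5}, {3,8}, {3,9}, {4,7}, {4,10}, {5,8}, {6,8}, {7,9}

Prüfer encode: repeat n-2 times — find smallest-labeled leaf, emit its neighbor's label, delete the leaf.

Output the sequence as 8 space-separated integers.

Step 1: leaves = {1,2,6,10}. Remove smallest leaf 1, emit neighbor 4.
Step 2: leaves = {2,6,10}. Remove smallest leaf 2, emit neighbor 5.
Step 3: leaves = {5,6,10}. Remove smallest leaf 5, emit neighbor 8.
Step 4: leaves = {6,10}. Remove smallest leaf 6, emit neighbor 8.
Step 5: leaves = {8,10}. Remove smallest leaf 8, emit neighbor 3.
Step 6: leaves = {3,10}. Remove smallest leaf 3, emit neighbor 9.
Step 7: leaves = {9,10}. Remove smallest leaf 9, emit neighbor 7.
Step 8: leaves = {7,10}. Remove smallest leaf 7, emit neighbor 4.
Done: 2 vertices remain (4, 10). Sequence = [4 5 8 8 3 9 7 4]

Answer: 4 5 8 8 3 9 7 4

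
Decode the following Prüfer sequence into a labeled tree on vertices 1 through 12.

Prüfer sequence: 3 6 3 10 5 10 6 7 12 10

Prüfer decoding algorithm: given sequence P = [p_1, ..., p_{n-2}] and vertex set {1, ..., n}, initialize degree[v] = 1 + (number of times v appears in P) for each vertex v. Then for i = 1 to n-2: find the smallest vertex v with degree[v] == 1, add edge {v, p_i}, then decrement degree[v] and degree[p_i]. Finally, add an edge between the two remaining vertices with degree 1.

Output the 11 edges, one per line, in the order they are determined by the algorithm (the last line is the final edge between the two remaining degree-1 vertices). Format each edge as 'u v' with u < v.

Initial degrees: {1:1, 2:1, 3:3, 4:1, 5:2, 6:3, 7:2, 8:1, 9:1, 10:4, 11:1, 12:2}
Step 1: smallest deg-1 vertex = 1, p_1 = 3. Add edge {1,3}. Now deg[1]=0, deg[3]=2.
Step 2: smallest deg-1 vertex = 2, p_2 = 6. Add edge {2,6}. Now deg[2]=0, deg[6]=2.
Step 3: smallest deg-1 vertex = 4, p_3 = 3. Add edge {3,4}. Now deg[4]=0, deg[3]=1.
Step 4: smallest deg-1 vertex = 3, p_4 = 10. Add edge {3,10}. Now deg[3]=0, deg[10]=3.
Step 5: smallest deg-1 vertex = 8, p_5 = 5. Add edge {5,8}. Now deg[8]=0, deg[5]=1.
Step 6: smallest deg-1 vertex = 5, p_6 = 10. Add edge {5,10}. Now deg[5]=0, deg[10]=2.
Step 7: smallest deg-1 vertex = 9, p_7 = 6. Add edge {6,9}. Now deg[9]=0, deg[6]=1.
Step 8: smallest deg-1 vertex = 6, p_8 = 7. Add edge {6,7}. Now deg[6]=0, deg[7]=1.
Step 9: smallest deg-1 vertex = 7, p_9 = 12. Add edge {7,12}. Now deg[7]=0, deg[12]=1.
Step 10: smallest deg-1 vertex = 11, p_10 = 10. Add edge {10,11}. Now deg[11]=0, deg[10]=1.
Final: two remaining deg-1 vertices are 10, 12. Add edge {10,12}.

Answer: 1 3
2 6
3 4
3 10
5 8
5 10
6 9
6 7
7 12
10 11
10 12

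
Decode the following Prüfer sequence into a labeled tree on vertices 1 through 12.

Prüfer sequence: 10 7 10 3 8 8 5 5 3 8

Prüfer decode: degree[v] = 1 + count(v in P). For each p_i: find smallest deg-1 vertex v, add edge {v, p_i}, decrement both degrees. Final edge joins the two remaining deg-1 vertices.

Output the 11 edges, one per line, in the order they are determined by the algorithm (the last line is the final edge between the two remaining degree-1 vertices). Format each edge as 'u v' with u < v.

Answer: 1 10
2 7
4 10
3 6
7 8
8 9
5 10
5 11
3 5
3 8
8 12

Derivation:
Initial degrees: {1:1, 2:1, 3:3, 4:1, 5:3, 6:1, 7:2, 8:4, 9:1, 10:3, 11:1, 12:1}
Step 1: smallest deg-1 vertex = 1, p_1 = 10. Add edge {1,10}. Now deg[1]=0, deg[10]=2.
Step 2: smallest deg-1 vertex = 2, p_2 = 7. Add edge {2,7}. Now deg[2]=0, deg[7]=1.
Step 3: smallest deg-1 vertex = 4, p_3 = 10. Add edge {4,10}. Now deg[4]=0, deg[10]=1.
Step 4: smallest deg-1 vertex = 6, p_4 = 3. Add edge {3,6}. Now deg[6]=0, deg[3]=2.
Step 5: smallest deg-1 vertex = 7, p_5 = 8. Add edge {7,8}. Now deg[7]=0, deg[8]=3.
Step 6: smallest deg-1 vertex = 9, p_6 = 8. Add edge {8,9}. Now deg[9]=0, deg[8]=2.
Step 7: smallest deg-1 vertex = 10, p_7 = 5. Add edge {5,10}. Now deg[10]=0, deg[5]=2.
Step 8: smallest deg-1 vertex = 11, p_8 = 5. Add edge {5,11}. Now deg[11]=0, deg[5]=1.
Step 9: smallest deg-1 vertex = 5, p_9 = 3. Add edge {3,5}. Now deg[5]=0, deg[3]=1.
Step 10: smallest deg-1 vertex = 3, p_10 = 8. Add edge {3,8}. Now deg[3]=0, deg[8]=1.
Final: two remaining deg-1 vertices are 8, 12. Add edge {8,12}.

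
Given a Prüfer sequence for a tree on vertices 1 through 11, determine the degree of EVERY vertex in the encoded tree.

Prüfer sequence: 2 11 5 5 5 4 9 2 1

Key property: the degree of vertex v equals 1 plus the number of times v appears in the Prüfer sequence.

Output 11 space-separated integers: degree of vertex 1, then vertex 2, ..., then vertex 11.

p_1 = 2: count[2] becomes 1
p_2 = 11: count[11] becomes 1
p_3 = 5: count[5] becomes 1
p_4 = 5: count[5] becomes 2
p_5 = 5: count[5] becomes 3
p_6 = 4: count[4] becomes 1
p_7 = 9: count[9] becomes 1
p_8 = 2: count[2] becomes 2
p_9 = 1: count[1] becomes 1
Degrees (1 + count): deg[1]=1+1=2, deg[2]=1+2=3, deg[3]=1+0=1, deg[4]=1+1=2, deg[5]=1+3=4, deg[6]=1+0=1, deg[7]=1+0=1, deg[8]=1+0=1, deg[9]=1+1=2, deg[10]=1+0=1, deg[11]=1+1=2

Answer: 2 3 1 2 4 1 1 1 2 1 2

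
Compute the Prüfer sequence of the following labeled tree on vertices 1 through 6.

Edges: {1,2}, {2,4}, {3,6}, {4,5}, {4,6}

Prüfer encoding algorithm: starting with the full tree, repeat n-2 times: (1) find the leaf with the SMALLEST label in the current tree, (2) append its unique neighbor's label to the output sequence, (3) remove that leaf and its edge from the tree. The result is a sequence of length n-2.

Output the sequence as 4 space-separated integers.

Answer: 2 4 6 4

Derivation:
Step 1: leaves = {1,3,5}. Remove smallest leaf 1, emit neighbor 2.
Step 2: leaves = {2,3,5}. Remove smallest leaf 2, emit neighbor 4.
Step 3: leaves = {3,5}. Remove smallest leaf 3, emit neighbor 6.
Step 4: leaves = {5,6}. Remove smallest leaf 5, emit neighbor 4.
Done: 2 vertices remain (4, 6). Sequence = [2 4 6 4]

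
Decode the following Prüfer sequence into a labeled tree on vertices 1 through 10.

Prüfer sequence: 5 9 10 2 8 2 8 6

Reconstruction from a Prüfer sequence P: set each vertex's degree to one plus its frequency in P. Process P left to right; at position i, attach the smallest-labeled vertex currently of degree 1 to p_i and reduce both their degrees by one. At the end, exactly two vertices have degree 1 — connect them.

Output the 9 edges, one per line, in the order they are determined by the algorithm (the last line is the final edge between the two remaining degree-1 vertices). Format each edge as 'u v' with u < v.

Initial degrees: {1:1, 2:3, 3:1, 4:1, 5:2, 6:2, 7:1, 8:3, 9:2, 10:2}
Step 1: smallest deg-1 vertex = 1, p_1 = 5. Add edge {1,5}. Now deg[1]=0, deg[5]=1.
Step 2: smallest deg-1 vertex = 3, p_2 = 9. Add edge {3,9}. Now deg[3]=0, deg[9]=1.
Step 3: smallest deg-1 vertex = 4, p_3 = 10. Add edge {4,10}. Now deg[4]=0, deg[10]=1.
Step 4: smallest deg-1 vertex = 5, p_4 = 2. Add edge {2,5}. Now deg[5]=0, deg[2]=2.
Step 5: smallest deg-1 vertex = 7, p_5 = 8. Add edge {7,8}. Now deg[7]=0, deg[8]=2.
Step 6: smallest deg-1 vertex = 9, p_6 = 2. Add edge {2,9}. Now deg[9]=0, deg[2]=1.
Step 7: smallest deg-1 vertex = 2, p_7 = 8. Add edge {2,8}. Now deg[2]=0, deg[8]=1.
Step 8: smallest deg-1 vertex = 8, p_8 = 6. Add edge {6,8}. Now deg[8]=0, deg[6]=1.
Final: two remaining deg-1 vertices are 6, 10. Add edge {6,10}.

Answer: 1 5
3 9
4 10
2 5
7 8
2 9
2 8
6 8
6 10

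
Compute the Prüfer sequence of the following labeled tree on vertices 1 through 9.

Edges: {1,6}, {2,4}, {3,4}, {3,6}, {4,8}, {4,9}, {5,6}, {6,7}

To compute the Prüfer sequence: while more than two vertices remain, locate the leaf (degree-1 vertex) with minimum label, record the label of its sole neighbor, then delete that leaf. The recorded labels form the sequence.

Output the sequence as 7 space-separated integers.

Step 1: leaves = {1,2,5,7,8,9}. Remove smallest leaf 1, emit neighbor 6.
Step 2: leaves = {2,5,7,8,9}. Remove smallest leaf 2, emit neighbor 4.
Step 3: leaves = {5,7,8,9}. Remove smallest leaf 5, emit neighbor 6.
Step 4: leaves = {7,8,9}. Remove smallest leaf 7, emit neighbor 6.
Step 5: leaves = {6,8,9}. Remove smallest leaf 6, emit neighbor 3.
Step 6: leaves = {3,8,9}. Remove smallest leaf 3, emit neighbor 4.
Step 7: leaves = {8,9}. Remove smallest leaf 8, emit neighbor 4.
Done: 2 vertices remain (4, 9). Sequence = [6 4 6 6 3 4 4]

Answer: 6 4 6 6 3 4 4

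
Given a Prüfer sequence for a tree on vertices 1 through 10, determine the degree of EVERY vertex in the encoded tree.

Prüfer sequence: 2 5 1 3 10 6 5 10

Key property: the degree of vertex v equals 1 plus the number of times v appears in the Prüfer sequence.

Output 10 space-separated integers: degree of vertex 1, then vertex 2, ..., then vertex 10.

Answer: 2 2 2 1 3 2 1 1 1 3

Derivation:
p_1 = 2: count[2] becomes 1
p_2 = 5: count[5] becomes 1
p_3 = 1: count[1] becomes 1
p_4 = 3: count[3] becomes 1
p_5 = 10: count[10] becomes 1
p_6 = 6: count[6] becomes 1
p_7 = 5: count[5] becomes 2
p_8 = 10: count[10] becomes 2
Degrees (1 + count): deg[1]=1+1=2, deg[2]=1+1=2, deg[3]=1+1=2, deg[4]=1+0=1, deg[5]=1+2=3, deg[6]=1+1=2, deg[7]=1+0=1, deg[8]=1+0=1, deg[9]=1+0=1, deg[10]=1+2=3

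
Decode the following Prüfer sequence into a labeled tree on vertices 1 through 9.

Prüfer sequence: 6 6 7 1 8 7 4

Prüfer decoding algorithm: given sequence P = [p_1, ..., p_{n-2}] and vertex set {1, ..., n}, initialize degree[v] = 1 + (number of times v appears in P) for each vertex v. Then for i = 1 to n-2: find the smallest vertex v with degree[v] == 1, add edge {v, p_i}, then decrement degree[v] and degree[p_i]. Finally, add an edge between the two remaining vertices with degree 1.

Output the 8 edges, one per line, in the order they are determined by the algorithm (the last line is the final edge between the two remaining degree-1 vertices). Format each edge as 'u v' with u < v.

Answer: 2 6
3 6
5 7
1 6
1 8
7 8
4 7
4 9

Derivation:
Initial degrees: {1:2, 2:1, 3:1, 4:2, 5:1, 6:3, 7:3, 8:2, 9:1}
Step 1: smallest deg-1 vertex = 2, p_1 = 6. Add edge {2,6}. Now deg[2]=0, deg[6]=2.
Step 2: smallest deg-1 vertex = 3, p_2 = 6. Add edge {3,6}. Now deg[3]=0, deg[6]=1.
Step 3: smallest deg-1 vertex = 5, p_3 = 7. Add edge {5,7}. Now deg[5]=0, deg[7]=2.
Step 4: smallest deg-1 vertex = 6, p_4 = 1. Add edge {1,6}. Now deg[6]=0, deg[1]=1.
Step 5: smallest deg-1 vertex = 1, p_5 = 8. Add edge {1,8}. Now deg[1]=0, deg[8]=1.
Step 6: smallest deg-1 vertex = 8, p_6 = 7. Add edge {7,8}. Now deg[8]=0, deg[7]=1.
Step 7: smallest deg-1 vertex = 7, p_7 = 4. Add edge {4,7}. Now deg[7]=0, deg[4]=1.
Final: two remaining deg-1 vertices are 4, 9. Add edge {4,9}.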